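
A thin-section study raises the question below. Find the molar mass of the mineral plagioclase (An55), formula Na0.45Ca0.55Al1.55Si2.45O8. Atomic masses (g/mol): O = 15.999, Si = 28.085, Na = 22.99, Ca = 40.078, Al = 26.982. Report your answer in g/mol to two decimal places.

M = 0.45×22.99 + 0.55×40.078 + 1.55×26.982 + 2.45×28.085 + 8×15.999

271.01 g/mol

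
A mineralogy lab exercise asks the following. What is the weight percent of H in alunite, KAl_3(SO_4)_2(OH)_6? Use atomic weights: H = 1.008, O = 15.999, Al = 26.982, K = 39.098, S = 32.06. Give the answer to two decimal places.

M(KAl_3(SO_4)_2(OH)_6) = 414.198 g/mol.
H contributes 6 × 1.008 = 6.048 g per mole.
6.048/414.198 = 0.0146 → 1.46%.

1.46 mass %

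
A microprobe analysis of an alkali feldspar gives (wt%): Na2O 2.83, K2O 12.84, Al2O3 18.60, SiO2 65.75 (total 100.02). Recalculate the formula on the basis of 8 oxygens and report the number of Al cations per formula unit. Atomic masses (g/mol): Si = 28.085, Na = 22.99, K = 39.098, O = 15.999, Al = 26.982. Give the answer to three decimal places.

1.000 Al apfu

Na2O (M=61.979): mol = 0.04566; Na = 0.09132, O = 0.04566.
K2O (M=94.195): mol = 0.13631; K = 0.27262, O = 0.13631.
Al2O3 (M=101.961): mol = 0.18242; Al = 0.36484, O = 0.54726.
SiO2 (M=60.083): mol = 1.09432; Si = 1.09432, O = 2.18864.
ΣO = 2.91787; factor = 8/ΣO = 2.74173.
Al apfu = 0.36484 × 2.74173 = 1.000.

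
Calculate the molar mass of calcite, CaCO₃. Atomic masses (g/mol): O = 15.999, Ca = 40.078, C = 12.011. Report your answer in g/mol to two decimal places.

100.09 g/mol

Ca: 1 × 40.078 = 40.0780
C: 1 × 12.011 = 12.0110
O: 3 × 15.999 = 47.9970
Summing the contributions gives the formula mass.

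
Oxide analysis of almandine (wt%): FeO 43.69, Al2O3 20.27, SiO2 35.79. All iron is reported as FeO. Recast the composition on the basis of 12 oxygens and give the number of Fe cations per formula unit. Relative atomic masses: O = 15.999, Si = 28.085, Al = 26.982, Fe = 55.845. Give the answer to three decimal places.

3.046 Fe apfu

FeO (M=71.844): mol = 0.60812; Fe = 0.60812, O = 0.60812.
Al2O3 (M=101.961): mol = 0.19880; Al = 0.39760, O = 0.59640.
SiO2 (M=60.083): mol = 0.59568; Si = 0.59568, O = 1.19136.
ΣO = 2.39588; factor = 12/ΣO = 5.00860.
Fe apfu = 0.60812 × 5.00860 = 3.046.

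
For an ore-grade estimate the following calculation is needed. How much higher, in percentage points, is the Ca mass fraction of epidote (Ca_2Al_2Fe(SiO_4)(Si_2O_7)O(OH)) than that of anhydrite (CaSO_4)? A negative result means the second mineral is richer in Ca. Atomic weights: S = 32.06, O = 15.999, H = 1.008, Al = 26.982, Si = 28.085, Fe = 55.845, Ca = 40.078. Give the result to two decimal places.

First mineral: 80.156 g Ca in 483.215 g formula = 16.59 wt% Ca.
Second mineral: 40.078 g Ca in 136.134 g formula = 29.44 wt% Ca.
16.59% − 29.44% gives a difference of -12.85 percentage points.

-12.85 percentage points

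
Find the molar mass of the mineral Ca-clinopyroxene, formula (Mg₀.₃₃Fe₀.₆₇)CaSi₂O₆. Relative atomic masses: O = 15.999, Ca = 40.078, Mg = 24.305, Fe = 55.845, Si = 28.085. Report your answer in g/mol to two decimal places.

The formula mass is the sum 0.33*24.305 + 0.67*55.845 + 1*40.078 + 2*28.085 + 6*15.999.

237.68 g/mol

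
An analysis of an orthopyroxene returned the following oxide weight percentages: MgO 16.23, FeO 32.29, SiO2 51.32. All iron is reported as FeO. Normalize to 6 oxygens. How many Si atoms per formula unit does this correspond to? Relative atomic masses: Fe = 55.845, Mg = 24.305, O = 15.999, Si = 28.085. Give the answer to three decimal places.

MgO: 16.23/40.304 = 0.40269 mol → 0.40269 mol Mg, 0.40269 mol O.
FeO: 32.29/71.844 = 0.44945 mol → 0.44945 mol Fe, 0.44945 mol O.
SiO2: 51.32/60.083 = 0.85415 mol → 0.85415 mol Si, 1.70830 mol O.
Total oxygen = 2.56044 mol. Normalization factor = 6/2.56044 = 2.34335.
Si per 6 O = 0.85415 × 2.34335 = 2.002.

2.002 Si apfu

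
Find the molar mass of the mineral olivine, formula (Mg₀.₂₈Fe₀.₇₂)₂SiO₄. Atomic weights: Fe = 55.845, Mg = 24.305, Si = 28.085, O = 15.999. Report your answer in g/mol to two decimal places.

M = 0.56·24.305 + 1.44·55.845 + 1·28.085 + 4·15.999

186.11 g/mol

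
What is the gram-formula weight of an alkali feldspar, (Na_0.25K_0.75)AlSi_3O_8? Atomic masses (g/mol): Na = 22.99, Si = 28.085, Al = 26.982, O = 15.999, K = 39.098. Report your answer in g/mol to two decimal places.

274.30 g/mol

Na: 0.25 × 22.99 = 5.7475
K: 0.75 × 39.098 = 29.3235
Al: 1 × 26.982 = 26.9820
Si: 3 × 28.085 = 84.2550
O: 8 × 15.999 = 127.9920
Summing the contributions gives the formula mass.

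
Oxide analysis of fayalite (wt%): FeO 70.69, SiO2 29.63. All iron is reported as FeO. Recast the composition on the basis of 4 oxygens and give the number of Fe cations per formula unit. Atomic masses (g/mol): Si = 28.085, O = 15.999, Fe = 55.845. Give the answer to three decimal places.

FeO: 70.69/71.844 = 0.98394 mol → 0.98394 mol Fe, 0.98394 mol O.
SiO2: 29.63/60.083 = 0.49315 mol → 0.49315 mol Si, 0.98630 mol O.
Total oxygen = 1.97024 mol. Normalization factor = 4/1.97024 = 2.03021.
Fe per 4 O = 0.98394 × 2.03021 = 1.998.

1.998 Fe apfu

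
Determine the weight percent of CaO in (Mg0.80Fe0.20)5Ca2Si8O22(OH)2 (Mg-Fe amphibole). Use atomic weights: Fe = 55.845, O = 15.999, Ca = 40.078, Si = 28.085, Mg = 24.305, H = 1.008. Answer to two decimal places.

13.29 wt%

M((Mg0.80Fe0.20)5Ca2Si8O22(OH)2) = 843.893 g/mol; M(CaO) = 56.077 g/mol.
Moles CaO per formula unit = 2 Ca ÷ 1 = 2.0000.
CaO fraction = (2.0000 × 56.077) / 843.893 = 112.154/843.893 = 0.1329.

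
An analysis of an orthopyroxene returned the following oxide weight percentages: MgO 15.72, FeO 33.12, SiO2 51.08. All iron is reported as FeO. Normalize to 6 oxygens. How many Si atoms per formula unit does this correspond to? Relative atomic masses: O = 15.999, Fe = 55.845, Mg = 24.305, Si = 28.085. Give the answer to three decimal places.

15.72 wt% MgO ÷ 40.304 g/mol = 0.39004 mol, giving 0.39004 Mg and 0.39004 O.
33.12 wt% FeO ÷ 71.844 g/mol = 0.46100 mol, giving 0.46100 Fe and 0.46100 O.
51.08 wt% SiO2 ÷ 60.083 g/mol = 0.85016 mol, giving 0.85016 Si and 1.70032 O.
Oxygen sums to 2.55136; scaling by 6/2.55136 = 2.35169 puts the formula on 6 O.
Si: 0.85016 × 2.35169 = 1.999 atoms per formula unit.

1.999 Si apfu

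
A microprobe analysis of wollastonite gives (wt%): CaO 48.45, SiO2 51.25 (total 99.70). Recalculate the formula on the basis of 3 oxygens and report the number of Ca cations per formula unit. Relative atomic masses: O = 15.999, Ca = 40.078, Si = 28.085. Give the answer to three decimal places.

1.009 Ca apfu

CaO: 48.45/56.077 = 0.86399 mol → 0.86399 mol Ca, 0.86399 mol O.
SiO2: 51.25/60.083 = 0.85299 mol → 0.85299 mol Si, 1.70598 mol O.
Total oxygen = 2.56997 mol. Normalization factor = 3/2.56997 = 1.16733.
Ca per 3 O = 0.86399 × 1.16733 = 1.009.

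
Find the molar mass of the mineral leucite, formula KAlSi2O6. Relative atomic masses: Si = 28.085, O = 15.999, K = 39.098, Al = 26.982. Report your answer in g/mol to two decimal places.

K: 1 × 39.098 = 39.0980
Al: 1 × 26.982 = 26.9820
Si: 2 × 28.085 = 56.1700
O: 6 × 15.999 = 95.9940
Summing the contributions gives the formula mass.

218.24 g/mol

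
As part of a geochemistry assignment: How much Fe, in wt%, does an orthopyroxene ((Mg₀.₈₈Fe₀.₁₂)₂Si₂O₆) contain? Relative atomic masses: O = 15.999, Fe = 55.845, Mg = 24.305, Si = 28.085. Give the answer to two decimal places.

6.43 wt%

Formula mass = 1.76×24.305 + 0.24×55.845 + 2×28.085 + 6×15.999 = 208.344 g/mol, of which 13.403 g is Fe.
So Fe makes up 13.403/208.344 = 0.0643 of the mass, i.e. 6.43%.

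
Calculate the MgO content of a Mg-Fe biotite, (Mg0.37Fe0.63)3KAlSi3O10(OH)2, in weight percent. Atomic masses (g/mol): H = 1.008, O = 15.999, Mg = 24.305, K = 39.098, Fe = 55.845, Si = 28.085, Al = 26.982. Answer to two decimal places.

9.38 wt%

M((Mg0.37Fe0.63)3KAlSi3O10(OH)2) = 476.865 g/mol; M(MgO) = 40.304 g/mol.
Moles MgO per formula unit = 1.11 Mg ÷ 1 = 1.1100.
MgO fraction = (1.1100 × 40.304) / 476.865 = 44.737/476.865 = 0.0938.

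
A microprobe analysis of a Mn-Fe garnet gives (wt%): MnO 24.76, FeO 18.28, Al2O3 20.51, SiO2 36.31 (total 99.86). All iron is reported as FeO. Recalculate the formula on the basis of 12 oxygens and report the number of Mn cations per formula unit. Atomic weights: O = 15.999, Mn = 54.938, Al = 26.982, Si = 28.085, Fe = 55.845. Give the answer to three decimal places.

MnO: 24.76/70.937 = 0.34904 mol → 0.34904 mol Mn, 0.34904 mol O.
FeO: 18.28/71.844 = 0.25444 mol → 0.25444 mol Fe, 0.25444 mol O.
Al2O3: 20.51/101.961 = 0.20116 mol → 0.40232 mol Al, 0.60348 mol O.
SiO2: 36.31/60.083 = 0.60433 mol → 0.60433 mol Si, 1.20866 mol O.
Total oxygen = 2.41562 mol. Normalization factor = 12/2.41562 = 4.96767.
Mn per 12 O = 0.34904 × 4.96767 = 1.734.

1.734 Mn apfu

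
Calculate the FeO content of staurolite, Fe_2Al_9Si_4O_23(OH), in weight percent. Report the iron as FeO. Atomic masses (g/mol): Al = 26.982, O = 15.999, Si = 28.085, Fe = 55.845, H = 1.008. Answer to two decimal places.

16.87 wt%

Molar mass of Fe_2Al_9Si_4O_23(OH) = 2*55.845 + 9*26.982 + 4*28.085 + 24*15.999 + 1*1.008 = 851.852 g/mol.
Each formula unit contains 2 Fe, equivalent to 2/1 = 2.0000 mol FeO.
M(FeO) = 1×55.845 + 1×15.999 = 71.844 g/mol.
Mass of FeO per formula unit = 2.0000 × 71.844 = 143.688 g.
FeO wt% = 143.688 / 851.852 × 100 = 16.87%.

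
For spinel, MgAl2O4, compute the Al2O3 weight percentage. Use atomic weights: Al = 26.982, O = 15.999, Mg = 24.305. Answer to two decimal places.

71.67 wt%

M(MgAl2O4) = 142.265 g/mol; M(Al2O3) = 101.961 g/mol.
Moles Al2O3 per formula unit = 2 Al ÷ 2 = 1.0000.
Al2O3 fraction = (1.0000 × 101.961) / 142.265 = 101.961/142.265 = 0.7167.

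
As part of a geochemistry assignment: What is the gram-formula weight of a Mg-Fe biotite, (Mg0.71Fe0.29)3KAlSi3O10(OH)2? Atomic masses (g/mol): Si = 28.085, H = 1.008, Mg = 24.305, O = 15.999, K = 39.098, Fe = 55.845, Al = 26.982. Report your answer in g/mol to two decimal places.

444.69 g/mol

The formula mass is the sum 2.13×24.305 + 0.87×55.845 + 1×39.098 + 1×26.982 + 3×28.085 + 12×15.999 + 2×1.008.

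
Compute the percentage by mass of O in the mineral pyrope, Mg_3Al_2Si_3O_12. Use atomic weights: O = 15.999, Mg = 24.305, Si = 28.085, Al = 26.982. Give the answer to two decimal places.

47.63 mass %

Formula mass = 3·24.305 + 2·26.982 + 3·28.085 + 12·15.999 = 403.122 g/mol, of which 191.988 g is O.
So O makes up 191.988/403.122 = 0.4763 of the mass, i.e. 47.63%.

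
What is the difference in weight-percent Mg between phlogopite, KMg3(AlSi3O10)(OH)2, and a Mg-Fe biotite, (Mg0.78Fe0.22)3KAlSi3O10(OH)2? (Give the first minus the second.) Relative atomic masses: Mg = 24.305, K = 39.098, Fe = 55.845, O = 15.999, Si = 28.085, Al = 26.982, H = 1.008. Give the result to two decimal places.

Mg in KMg3(AlSi3O10)(OH)2: molar mass 417.254 g/mol; 3×24.305 = 72.915 g → 17.47 wt%.
Mg in (Mg0.78Fe0.22)3KAlSi3O10(OH)2: molar mass 438.070 g/mol; 2.34×24.305 = 56.874 g → 12.98 wt%.
Difference = 17.47 − 12.98 = 4.49 percentage points.

4.49 percentage points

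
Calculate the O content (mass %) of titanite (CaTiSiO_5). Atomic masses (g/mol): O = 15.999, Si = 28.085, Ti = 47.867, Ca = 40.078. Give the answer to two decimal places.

Molar mass of CaTiSiO_5: 1*40.078 + 1*47.867 + 1*28.085 + 5*15.999 = 196.025 g/mol.
Mass of O per formula unit: 5 × 15.999 = 79.995 g.
Weight fraction O = 79.995 / 196.025 = 0.4081.

40.81 mass %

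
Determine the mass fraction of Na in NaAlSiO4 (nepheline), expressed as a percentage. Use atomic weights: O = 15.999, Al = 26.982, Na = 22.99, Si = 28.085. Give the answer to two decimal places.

16.18 mass %

Molar mass of NaAlSiO4: 1×22.99 + 1×26.982 + 1×28.085 + 4×15.999 = 142.053 g/mol.
Mass of Na per formula unit: 1 × 22.99 = 22.990 g.
Weight fraction Na = 22.990 / 142.053 = 0.1618.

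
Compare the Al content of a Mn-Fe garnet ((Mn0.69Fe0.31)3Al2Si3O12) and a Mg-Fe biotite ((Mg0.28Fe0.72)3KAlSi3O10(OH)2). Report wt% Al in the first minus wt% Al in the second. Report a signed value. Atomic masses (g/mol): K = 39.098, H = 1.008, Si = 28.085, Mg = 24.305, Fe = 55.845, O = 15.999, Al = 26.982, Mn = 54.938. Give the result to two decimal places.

First mineral: 53.964 g Al in 495.865 g formula = 10.88 wt% Al.
Second mineral: 26.982 g Al in 485.380 g formula = 5.56 wt% Al.
10.88% − 5.56% gives a difference of 5.32 percentage points.

5.32 percentage points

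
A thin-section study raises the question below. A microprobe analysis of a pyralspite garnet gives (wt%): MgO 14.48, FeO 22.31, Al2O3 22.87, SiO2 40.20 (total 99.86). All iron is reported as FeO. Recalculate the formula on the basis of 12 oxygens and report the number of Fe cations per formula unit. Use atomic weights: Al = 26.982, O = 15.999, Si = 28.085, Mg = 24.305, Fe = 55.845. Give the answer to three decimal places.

MgO (M=40.304): mol = 0.35927; Mg = 0.35927, O = 0.35927.
FeO (M=71.844): mol = 0.31053; Fe = 0.31053, O = 0.31053.
Al2O3 (M=101.961): mol = 0.22430; Al = 0.44860, O = 0.67290.
SiO2 (M=60.083): mol = 0.66907; Si = 0.66907, O = 1.33814.
ΣO = 2.68084; factor = 12/ΣO = 4.47621.
Fe apfu = 0.31053 × 4.47621 = 1.390.

1.390 Fe apfu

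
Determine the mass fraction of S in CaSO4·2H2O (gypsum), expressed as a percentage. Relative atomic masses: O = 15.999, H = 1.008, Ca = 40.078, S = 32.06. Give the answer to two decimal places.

M(CaSO4·2H2O) = 172.164 g/mol.
S contributes 1 × 32.06 = 32.060 g per mole.
32.060/172.164 = 0.1862 → 18.62%.

18.62 wt%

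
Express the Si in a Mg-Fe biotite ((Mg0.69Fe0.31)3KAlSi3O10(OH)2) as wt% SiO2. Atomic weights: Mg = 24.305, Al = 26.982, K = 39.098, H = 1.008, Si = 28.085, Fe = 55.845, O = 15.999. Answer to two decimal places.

40.36 wt%

Formula mass = 446.586 g/mol.
3 Si → 3.0000 mol SiO2 per formula unit; M(SiO2) = 60.083, so SiO2 mass = 180.249 g.
180.249/446.586 × 100 = 40.36 wt%.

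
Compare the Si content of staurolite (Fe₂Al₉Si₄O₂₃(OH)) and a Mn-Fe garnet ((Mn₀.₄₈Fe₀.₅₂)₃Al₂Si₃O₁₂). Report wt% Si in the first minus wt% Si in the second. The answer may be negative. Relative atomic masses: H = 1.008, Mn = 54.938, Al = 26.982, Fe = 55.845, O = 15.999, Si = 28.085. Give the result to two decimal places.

-3.78 percentage points

M(Fe₂Al₉Si₄O₂₃(OH)) = 851.852 g/mol, so wt% Si = 112.340/851.852 × 100 = 13.19%.
M((Mn₀.₄₈Fe₀.₅₂)₃Al₂Si₃O₁₂) = 496.436 g/mol, so wt% Si = 84.255/496.436 × 100 = 16.97%.
13.19 − 16.97 = -3.78 pp.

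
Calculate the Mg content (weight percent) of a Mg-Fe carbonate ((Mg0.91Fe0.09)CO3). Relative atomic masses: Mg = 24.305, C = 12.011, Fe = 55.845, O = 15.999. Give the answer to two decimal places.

25.38 weight percent

Formula mass = 0.91*24.305 + 0.09*55.845 + 1*12.011 + 3*15.999 = 87.152 g/mol, of which 22.118 g is Mg.
So Mg makes up 22.118/87.152 = 0.2538 of the mass, i.e. 25.38%.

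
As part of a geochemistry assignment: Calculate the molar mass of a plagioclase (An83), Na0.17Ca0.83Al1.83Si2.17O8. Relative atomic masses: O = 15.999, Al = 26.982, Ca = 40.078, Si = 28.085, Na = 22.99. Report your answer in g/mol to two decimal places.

275.49 g/mol

The formula mass is the sum 0.17×22.99 + 0.83×40.078 + 1.83×26.982 + 2.17×28.085 + 8×15.999.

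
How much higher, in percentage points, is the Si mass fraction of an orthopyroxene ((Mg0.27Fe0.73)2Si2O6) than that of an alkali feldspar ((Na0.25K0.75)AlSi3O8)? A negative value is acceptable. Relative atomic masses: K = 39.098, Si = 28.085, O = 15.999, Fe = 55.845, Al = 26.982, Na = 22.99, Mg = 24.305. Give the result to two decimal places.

Si in (Mg0.27Fe0.73)2Si2O6: molar mass 246.822 g/mol; 2×28.085 = 56.170 g → 22.76 wt%.
Si in (Na0.25K0.75)AlSi3O8: molar mass 274.300 g/mol; 3×28.085 = 84.255 g → 30.72 wt%.
Difference = 22.76 − 30.72 = -7.96 percentage points.

-7.96 percentage points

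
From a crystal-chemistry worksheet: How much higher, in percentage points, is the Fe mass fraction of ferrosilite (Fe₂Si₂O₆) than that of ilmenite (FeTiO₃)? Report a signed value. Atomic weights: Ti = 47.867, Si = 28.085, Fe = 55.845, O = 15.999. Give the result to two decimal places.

5.52 percentage points

First mineral: 111.690 g Fe in 263.854 g formula = 42.33 wt% Fe.
Second mineral: 55.845 g Fe in 151.709 g formula = 36.81 wt% Fe.
42.33% − 36.81% gives a difference of 5.52 percentage points.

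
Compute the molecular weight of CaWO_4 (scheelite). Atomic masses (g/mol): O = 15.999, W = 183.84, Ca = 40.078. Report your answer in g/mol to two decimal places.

Ca: 1 × 40.078 = 40.0780
W: 1 × 183.84 = 183.8400
O: 4 × 15.999 = 63.9960
Summing the contributions gives the formula mass.

287.91 g/mol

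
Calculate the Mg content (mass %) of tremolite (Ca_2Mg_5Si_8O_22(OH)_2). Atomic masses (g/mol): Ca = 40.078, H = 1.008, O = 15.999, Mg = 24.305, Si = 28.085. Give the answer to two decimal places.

Molar mass of Ca_2Mg_5Si_8O_22(OH)_2: 2×40.078 + 5×24.305 + 8×28.085 + 24×15.999 + 2×1.008 = 812.353 g/mol.
Mass of Mg per formula unit: 5 × 24.305 = 121.525 g.
Weight fraction Mg = 121.525 / 812.353 = 0.1496.

14.96 mass %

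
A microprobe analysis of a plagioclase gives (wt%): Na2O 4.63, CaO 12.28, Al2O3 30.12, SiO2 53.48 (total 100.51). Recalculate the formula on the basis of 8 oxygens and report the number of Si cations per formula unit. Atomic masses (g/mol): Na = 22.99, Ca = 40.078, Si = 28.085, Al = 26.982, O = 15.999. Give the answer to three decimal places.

2.406 Si apfu

4.63 wt% Na2O ÷ 61.979 g/mol = 0.07470 mol, giving 0.14940 Na and 0.07470 O.
12.28 wt% CaO ÷ 56.077 g/mol = 0.21898 mol, giving 0.21898 Ca and 0.21898 O.
30.12 wt% Al2O3 ÷ 101.961 g/mol = 0.29541 mol, giving 0.59082 Al and 0.88623 O.
53.48 wt% SiO2 ÷ 60.083 g/mol = 0.89010 mol, giving 0.89010 Si and 1.78020 O.
Oxygen sums to 2.96011; scaling by 8/2.96011 = 2.70260 puts the formula on 8 O.
Si: 0.89010 × 2.70260 = 2.406 atoms per formula unit.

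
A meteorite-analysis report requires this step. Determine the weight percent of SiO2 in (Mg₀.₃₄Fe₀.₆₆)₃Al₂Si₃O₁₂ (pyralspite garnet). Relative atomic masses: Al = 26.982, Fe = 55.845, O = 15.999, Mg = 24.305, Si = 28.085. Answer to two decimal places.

38.72 wt%

Formula mass = 465.571 g/mol.
3 Si → 3.0000 mol SiO2 per formula unit; M(SiO2) = 60.083, so SiO2 mass = 180.249 g.
180.249/465.571 × 100 = 38.72 wt%.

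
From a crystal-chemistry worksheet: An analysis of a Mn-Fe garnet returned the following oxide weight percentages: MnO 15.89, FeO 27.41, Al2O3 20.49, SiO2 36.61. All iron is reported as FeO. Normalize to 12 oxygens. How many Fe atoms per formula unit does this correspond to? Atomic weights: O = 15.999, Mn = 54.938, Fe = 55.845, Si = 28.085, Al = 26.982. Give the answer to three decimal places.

MnO (M=70.937): mol = 0.22400; Mn = 0.22400, O = 0.22400.
FeO (M=71.844): mol = 0.38152; Fe = 0.38152, O = 0.38152.
Al2O3 (M=101.961): mol = 0.20096; Al = 0.40192, O = 0.60288.
SiO2 (M=60.083): mol = 0.60932; Si = 0.60932, O = 1.21864.
ΣO = 2.42704; factor = 12/ΣO = 4.94429.
Fe apfu = 0.38152 × 4.94429 = 1.886.

1.886 Fe apfu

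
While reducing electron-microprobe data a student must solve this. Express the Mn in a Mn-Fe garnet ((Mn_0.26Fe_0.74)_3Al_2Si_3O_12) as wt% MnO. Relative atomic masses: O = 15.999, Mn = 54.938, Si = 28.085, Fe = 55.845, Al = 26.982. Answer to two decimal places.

11.13 wt%

Formula mass = 497.035 g/mol.
0.78 Mn → 0.7800 mol MnO per formula unit; M(MnO) = 70.937, so MnO mass = 55.331 g.
55.331/497.035 × 100 = 11.13 wt%.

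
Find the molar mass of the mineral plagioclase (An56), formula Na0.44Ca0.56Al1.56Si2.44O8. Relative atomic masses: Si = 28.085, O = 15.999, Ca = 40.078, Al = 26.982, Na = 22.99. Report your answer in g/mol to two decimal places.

271.17 g/mol

The formula mass is the sum 0.44(22.99) + 0.56(40.078) + 1.56(26.982) + 2.44(28.085) + 8(15.999).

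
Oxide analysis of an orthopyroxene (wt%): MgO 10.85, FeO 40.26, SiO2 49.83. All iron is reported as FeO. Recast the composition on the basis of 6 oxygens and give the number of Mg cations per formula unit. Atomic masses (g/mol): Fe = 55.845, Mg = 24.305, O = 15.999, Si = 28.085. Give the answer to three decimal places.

MgO (M=40.304): mol = 0.26920; Mg = 0.26920, O = 0.26920.
FeO (M=71.844): mol = 0.56038; Fe = 0.56038, O = 0.56038.
SiO2 (M=60.083): mol = 0.82935; Si = 0.82935, O = 1.65870.
ΣO = 2.48828; factor = 6/ΣO = 2.41130.
Mg apfu = 0.26920 × 2.41130 = 0.649.

0.649 Mg apfu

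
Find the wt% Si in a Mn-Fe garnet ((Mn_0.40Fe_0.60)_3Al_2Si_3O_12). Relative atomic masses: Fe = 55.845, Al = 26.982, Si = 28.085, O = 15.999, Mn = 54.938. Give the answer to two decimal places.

Molar mass of (Mn_0.40Fe_0.60)_3Al_2Si_3O_12: 1.20×54.938 + 1.80×55.845 + 2×26.982 + 3×28.085 + 12×15.999 = 496.654 g/mol.
Mass of Si per formula unit: 3 × 28.085 = 84.255 g.
Weight fraction Si = 84.255 / 496.654 = 0.1696.

16.96 wt%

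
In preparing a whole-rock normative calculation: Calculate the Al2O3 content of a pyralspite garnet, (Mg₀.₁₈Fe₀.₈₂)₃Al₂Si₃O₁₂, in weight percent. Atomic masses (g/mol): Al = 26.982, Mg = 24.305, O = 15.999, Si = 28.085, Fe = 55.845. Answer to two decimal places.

21.21 wt%

Molar mass of (Mg₀.₁₈Fe₀.₈₂)₃Al₂Si₃O₁₂ = 0.54·24.305 + 2.46·55.845 + 2·26.982 + 3·28.085 + 12·15.999 = 480.710 g/mol.
Each formula unit contains 2 Al, equivalent to 2/2 = 1.0000 mol Al2O3.
M(Al2O3) = 2×26.982 + 3×15.999 = 101.961 g/mol.
Mass of Al2O3 per formula unit = 1.0000 × 101.961 = 101.961 g.
Al2O3 wt% = 101.961 / 480.710 × 100 = 21.21%.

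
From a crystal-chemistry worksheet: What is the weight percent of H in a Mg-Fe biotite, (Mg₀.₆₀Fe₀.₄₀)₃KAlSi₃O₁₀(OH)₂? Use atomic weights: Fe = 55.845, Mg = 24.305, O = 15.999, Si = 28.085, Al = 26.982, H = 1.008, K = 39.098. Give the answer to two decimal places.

0.44 mass %

Molar mass of (Mg₀.₆₀Fe₀.₄₀)₃KAlSi₃O₁₀(OH)₂: 1.80·24.305 + 1.20·55.845 + 1·39.098 + 1·26.982 + 3·28.085 + 12·15.999 + 2·1.008 = 455.102 g/mol.
Mass of H per formula unit: 2 × 1.008 = 2.016 g.
Weight fraction H = 2.016 / 455.102 = 0.0044.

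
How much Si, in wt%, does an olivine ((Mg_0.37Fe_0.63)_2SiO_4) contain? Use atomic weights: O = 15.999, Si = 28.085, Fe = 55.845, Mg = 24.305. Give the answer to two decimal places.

15.57 wt%

Formula mass = 0.74×24.305 + 1.26×55.845 + 1×28.085 + 4×15.999 = 180.431 g/mol, of which 28.085 g is Si.
So Si makes up 28.085/180.431 = 0.1557 of the mass, i.e. 15.57%.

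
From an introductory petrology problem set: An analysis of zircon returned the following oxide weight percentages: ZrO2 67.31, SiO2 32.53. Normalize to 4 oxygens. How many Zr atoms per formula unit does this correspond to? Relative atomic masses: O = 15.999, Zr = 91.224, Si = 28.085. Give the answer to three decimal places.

1.004 Zr apfu

ZrO2 (M=123.222): mol = 0.54625; Zr = 0.54625, O = 1.09250.
SiO2 (M=60.083): mol = 0.54142; Si = 0.54142, O = 1.08284.
ΣO = 2.17534; factor = 4/ΣO = 1.83879.
Zr apfu = 0.54625 × 1.83879 = 1.004.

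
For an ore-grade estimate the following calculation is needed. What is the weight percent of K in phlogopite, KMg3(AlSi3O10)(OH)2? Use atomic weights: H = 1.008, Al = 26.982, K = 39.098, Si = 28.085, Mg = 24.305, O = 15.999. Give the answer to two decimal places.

9.37 mass %

Molar mass of KMg3(AlSi3O10)(OH)2: 1*39.098 + 3*24.305 + 1*26.982 + 3*28.085 + 12*15.999 + 2*1.008 = 417.254 g/mol.
Mass of K per formula unit: 1 × 39.098 = 39.098 g.
Weight fraction K = 39.098 / 417.254 = 0.0937.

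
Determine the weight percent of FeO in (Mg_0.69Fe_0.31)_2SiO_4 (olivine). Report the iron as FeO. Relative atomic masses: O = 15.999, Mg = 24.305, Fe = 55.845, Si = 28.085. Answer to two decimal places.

M((Mg_0.69Fe_0.31)_2SiO_4) = 160.246 g/mol; M(FeO) = 71.844 g/mol.
Moles FeO per formula unit = 0.62 Fe ÷ 1 = 0.6200.
FeO fraction = (0.6200 × 71.844) / 160.246 = 44.543/160.246 = 0.2780.

27.80 wt%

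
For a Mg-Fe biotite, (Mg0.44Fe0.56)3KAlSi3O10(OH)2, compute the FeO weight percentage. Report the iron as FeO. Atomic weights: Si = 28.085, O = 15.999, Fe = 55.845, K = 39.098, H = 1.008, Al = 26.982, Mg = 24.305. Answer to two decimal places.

M((Mg0.44Fe0.56)3KAlSi3O10(OH)2) = 470.241 g/mol; M(FeO) = 71.844 g/mol.
Moles FeO per formula unit = 1.68 Fe ÷ 1 = 1.6800.
FeO fraction = (1.6800 × 71.844) / 470.241 = 120.698/470.241 = 0.2567.

25.67 wt%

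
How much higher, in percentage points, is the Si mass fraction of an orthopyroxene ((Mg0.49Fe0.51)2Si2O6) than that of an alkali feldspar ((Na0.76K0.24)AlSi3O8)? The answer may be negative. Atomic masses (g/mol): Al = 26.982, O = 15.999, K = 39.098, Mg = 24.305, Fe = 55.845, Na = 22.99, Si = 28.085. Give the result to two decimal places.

-7.55 percentage points

Si in (Mg0.49Fe0.51)2Si2O6: molar mass 232.945 g/mol; 2×28.085 = 56.170 g → 24.11 wt%.
Si in (Na0.76K0.24)AlSi3O8: molar mass 266.085 g/mol; 3×28.085 = 84.255 g → 31.66 wt%.
Difference = 24.11 − 31.66 = -7.55 percentage points.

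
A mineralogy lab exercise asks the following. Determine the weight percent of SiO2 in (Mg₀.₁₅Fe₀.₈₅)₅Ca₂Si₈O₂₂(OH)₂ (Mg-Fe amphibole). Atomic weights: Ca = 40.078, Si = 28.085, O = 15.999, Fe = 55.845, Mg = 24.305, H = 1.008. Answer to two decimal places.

50.79 wt%

Molar mass of (Mg₀.₁₅Fe₀.₈₅)₅Ca₂Si₈O₂₂(OH)₂ = 0.75·24.305 + 4.25·55.845 + 2·40.078 + 8·28.085 + 24·15.999 + 2·1.008 = 946.398 g/mol.
Each formula unit contains 8 Si, equivalent to 8/1 = 8.0000 mol SiO2.
M(SiO2) = 1×28.085 + 2×15.999 = 60.083 g/mol.
Mass of SiO2 per formula unit = 8.0000 × 60.083 = 480.664 g.
SiO2 wt% = 480.664 / 946.398 × 100 = 50.79%.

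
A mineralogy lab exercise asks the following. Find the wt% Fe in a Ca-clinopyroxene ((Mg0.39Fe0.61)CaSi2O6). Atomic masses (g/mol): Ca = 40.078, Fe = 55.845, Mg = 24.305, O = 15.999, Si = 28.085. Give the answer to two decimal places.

14.45 weight percent

Molar mass of (Mg0.39Fe0.61)CaSi2O6: 0.39×24.305 + 0.61×55.845 + 1×40.078 + 2×28.085 + 6×15.999 = 235.786 g/mol.
Mass of Fe per formula unit: 0.61 × 55.845 = 34.065 g.
Weight fraction Fe = 34.065 / 235.786 = 0.1445.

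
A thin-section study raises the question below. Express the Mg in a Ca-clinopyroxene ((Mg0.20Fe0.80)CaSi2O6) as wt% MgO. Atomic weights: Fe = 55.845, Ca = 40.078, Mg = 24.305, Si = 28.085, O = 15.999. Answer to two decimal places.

3.33 wt%

Formula mass = 241.779 g/mol.
0.20 Mg → 0.2000 mol MgO per formula unit; M(MgO) = 40.304, so MgO mass = 8.061 g.
8.061/241.779 × 100 = 3.33 wt%.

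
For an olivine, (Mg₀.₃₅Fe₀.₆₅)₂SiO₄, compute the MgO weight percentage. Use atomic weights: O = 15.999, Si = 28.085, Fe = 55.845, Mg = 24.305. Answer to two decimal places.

Molar mass of (Mg₀.₃₅Fe₀.₆₅)₂SiO₄ = 0.70*24.305 + 1.30*55.845 + 1*28.085 + 4*15.999 = 181.693 g/mol.
Each formula unit contains 0.70 Mg, equivalent to 0.70/1 = 0.7000 mol MgO.
M(MgO) = 1×24.305 + 1×15.999 = 40.304 g/mol.
Mass of MgO per formula unit = 0.7000 × 40.304 = 28.213 g.
MgO wt% = 28.213 / 181.693 × 100 = 15.53%.

15.53 wt%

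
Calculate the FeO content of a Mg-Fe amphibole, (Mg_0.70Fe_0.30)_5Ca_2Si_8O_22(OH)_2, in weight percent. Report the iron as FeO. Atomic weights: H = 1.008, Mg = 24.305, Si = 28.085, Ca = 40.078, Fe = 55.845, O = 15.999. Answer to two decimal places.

12.54 wt%

M((Mg_0.70Fe_0.30)_5Ca_2Si_8O_22(OH)_2) = 859.663 g/mol; M(FeO) = 71.844 g/mol.
Moles FeO per formula unit = 1.50 Fe ÷ 1 = 1.5000.
FeO fraction = (1.5000 × 71.844) / 859.663 = 107.766/859.663 = 0.1254.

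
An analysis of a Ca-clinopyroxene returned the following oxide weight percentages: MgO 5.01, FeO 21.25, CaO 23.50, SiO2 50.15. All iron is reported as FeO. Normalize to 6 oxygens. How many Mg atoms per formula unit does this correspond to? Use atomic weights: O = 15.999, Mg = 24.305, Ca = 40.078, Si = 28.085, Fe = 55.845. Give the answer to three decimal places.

5.01 wt% MgO ÷ 40.304 g/mol = 0.12431 mol, giving 0.12431 Mg and 0.12431 O.
21.25 wt% FeO ÷ 71.844 g/mol = 0.29578 mol, giving 0.29578 Fe and 0.29578 O.
23.50 wt% CaO ÷ 56.077 g/mol = 0.41907 mol, giving 0.41907 Ca and 0.41907 O.
50.15 wt% SiO2 ÷ 60.083 g/mol = 0.83468 mol, giving 0.83468 Si and 1.66936 O.
Oxygen sums to 2.50852; scaling by 6/2.50852 = 2.39185 puts the formula on 6 O.
Mg: 0.12431 × 2.39185 = 0.297 atoms per formula unit.

0.297 Mg apfu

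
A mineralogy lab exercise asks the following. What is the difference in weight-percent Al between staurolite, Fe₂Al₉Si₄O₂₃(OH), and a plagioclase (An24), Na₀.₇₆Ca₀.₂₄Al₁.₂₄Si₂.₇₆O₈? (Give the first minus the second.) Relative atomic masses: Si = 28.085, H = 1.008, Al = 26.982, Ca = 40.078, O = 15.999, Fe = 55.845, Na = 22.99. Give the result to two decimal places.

First mineral: 242.838 g Al in 851.852 g formula = 28.51 wt% Al.
Second mineral: 33.458 g Al in 266.055 g formula = 12.58 wt% Al.
28.51% − 12.58% gives a difference of 15.93 percentage points.

15.93 percentage points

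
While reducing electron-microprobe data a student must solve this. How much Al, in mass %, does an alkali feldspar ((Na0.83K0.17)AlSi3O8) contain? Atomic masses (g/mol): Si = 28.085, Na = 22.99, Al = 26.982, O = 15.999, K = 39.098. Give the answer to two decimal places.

10.18 mass %

M((Na0.83K0.17)AlSi3O8) = 264.957 g/mol.
Al contributes 1 × 26.982 = 26.982 g per mole.
26.982/264.957 = 0.1018 → 10.18%.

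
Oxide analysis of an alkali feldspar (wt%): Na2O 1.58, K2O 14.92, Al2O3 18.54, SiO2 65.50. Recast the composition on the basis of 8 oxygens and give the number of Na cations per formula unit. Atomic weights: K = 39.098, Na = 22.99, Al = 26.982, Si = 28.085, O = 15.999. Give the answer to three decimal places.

0.140 Na apfu

Na2O (M=61.979): mol = 0.02549; Na = 0.05098, O = 0.02549.
K2O (M=94.195): mol = 0.15839; K = 0.31678, O = 0.15839.
Al2O3 (M=101.961): mol = 0.18183; Al = 0.36366, O = 0.54549.
SiO2 (M=60.083): mol = 1.09016; Si = 1.09016, O = 2.18032.
ΣO = 2.90969; factor = 8/ΣO = 2.74943.
Na apfu = 0.05098 × 2.74943 = 0.140.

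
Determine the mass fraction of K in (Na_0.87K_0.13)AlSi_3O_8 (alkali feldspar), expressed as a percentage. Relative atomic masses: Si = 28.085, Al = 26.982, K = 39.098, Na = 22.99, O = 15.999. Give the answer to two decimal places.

1.92 mass %

Formula mass = 0.87×22.99 + 0.13×39.098 + 1×26.982 + 3×28.085 + 8×15.999 = 264.313 g/mol, of which 5.083 g is K.
So K makes up 5.083/264.313 = 0.0192 of the mass, i.e. 1.92%.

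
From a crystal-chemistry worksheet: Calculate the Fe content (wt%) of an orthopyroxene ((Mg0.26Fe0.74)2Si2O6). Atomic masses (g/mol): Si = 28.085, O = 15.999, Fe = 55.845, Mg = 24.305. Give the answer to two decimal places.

33.40 wt%

Formula mass = 0.52·24.305 + 1.48·55.845 + 2·28.085 + 6·15.999 = 247.453 g/mol, of which 82.651 g is Fe.
So Fe makes up 82.651/247.453 = 0.3340 of the mass, i.e. 33.40%.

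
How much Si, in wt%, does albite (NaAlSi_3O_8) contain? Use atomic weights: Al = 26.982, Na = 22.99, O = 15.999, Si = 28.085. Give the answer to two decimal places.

Molar mass of NaAlSi_3O_8: 1·22.99 + 1·26.982 + 3·28.085 + 8·15.999 = 262.219 g/mol.
Mass of Si per formula unit: 3 × 28.085 = 84.255 g.
Weight fraction Si = 84.255 / 262.219 = 0.3213.

32.13 wt%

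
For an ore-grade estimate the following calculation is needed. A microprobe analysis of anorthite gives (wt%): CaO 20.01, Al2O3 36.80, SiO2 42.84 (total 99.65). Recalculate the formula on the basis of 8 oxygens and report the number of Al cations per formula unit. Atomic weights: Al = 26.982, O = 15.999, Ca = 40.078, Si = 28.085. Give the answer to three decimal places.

2.015 Al apfu

CaO: 20.01/56.077 = 0.35683 mol → 0.35683 mol Ca, 0.35683 mol O.
Al2O3: 36.80/101.961 = 0.36092 mol → 0.72184 mol Al, 1.08276 mol O.
SiO2: 42.84/60.083 = 0.71301 mol → 0.71301 mol Si, 1.42602 mol O.
Total oxygen = 2.86561 mol. Normalization factor = 8/2.86561 = 2.79173.
Al per 8 O = 0.72184 × 2.79173 = 2.015.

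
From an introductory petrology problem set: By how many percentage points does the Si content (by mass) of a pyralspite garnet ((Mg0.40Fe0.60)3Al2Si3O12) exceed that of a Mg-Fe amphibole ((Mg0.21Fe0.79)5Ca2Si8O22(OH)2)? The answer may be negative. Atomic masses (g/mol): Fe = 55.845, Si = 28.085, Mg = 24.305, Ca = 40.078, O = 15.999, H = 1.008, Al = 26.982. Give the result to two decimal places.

First mineral: 84.255 g Si in 459.894 g formula = 18.32 wt% Si.
Second mineral: 224.680 g Si in 936.936 g formula = 23.98 wt% Si.
18.32% − 23.98% gives a difference of -5.66 percentage points.

-5.66 percentage points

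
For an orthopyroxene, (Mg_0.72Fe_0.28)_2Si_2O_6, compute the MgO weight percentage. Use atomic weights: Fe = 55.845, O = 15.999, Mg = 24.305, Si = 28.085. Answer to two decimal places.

26.57 wt%

Formula mass = 218.436 g/mol.
1.44 Mg → 1.4400 mol MgO per formula unit; M(MgO) = 40.304, so MgO mass = 58.038 g.
58.038/218.436 × 100 = 26.57 wt%.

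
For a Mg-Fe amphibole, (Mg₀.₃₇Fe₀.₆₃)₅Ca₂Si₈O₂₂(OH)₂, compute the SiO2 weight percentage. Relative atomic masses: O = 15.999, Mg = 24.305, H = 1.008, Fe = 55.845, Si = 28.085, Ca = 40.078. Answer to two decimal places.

52.72 wt%

Molar mass of (Mg₀.₃₇Fe₀.₆₃)₅Ca₂Si₈O₂₂(OH)₂ = 1.85*24.305 + 3.15*55.845 + 2*40.078 + 8*28.085 + 24*15.999 + 2*1.008 = 911.704 g/mol.
Each formula unit contains 8 Si, equivalent to 8/1 = 8.0000 mol SiO2.
M(SiO2) = 1×28.085 + 2×15.999 = 60.083 g/mol.
Mass of SiO2 per formula unit = 8.0000 × 60.083 = 480.664 g.
SiO2 wt% = 480.664 / 911.704 × 100 = 52.72%.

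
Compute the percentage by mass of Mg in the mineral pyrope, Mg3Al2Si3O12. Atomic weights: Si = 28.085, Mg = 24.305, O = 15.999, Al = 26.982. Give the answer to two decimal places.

Molar mass of Mg3Al2Si3O12: 3·24.305 + 2·26.982 + 3·28.085 + 12·15.999 = 403.122 g/mol.
Mass of Mg per formula unit: 3 × 24.305 = 72.915 g.
Weight fraction Mg = 72.915 / 403.122 = 0.1809.

18.09 mass %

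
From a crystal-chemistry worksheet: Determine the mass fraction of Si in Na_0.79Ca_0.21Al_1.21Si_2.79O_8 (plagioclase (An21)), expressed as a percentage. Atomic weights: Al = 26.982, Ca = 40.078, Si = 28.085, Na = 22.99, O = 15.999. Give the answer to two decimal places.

M(Na_0.79Ca_0.21Al_1.21Si_2.79O_8) = 265.576 g/mol.
Si contributes 2.79 × 28.085 = 78.357 g per mole.
78.357/265.576 = 0.2950 → 29.50%.

29.50 wt%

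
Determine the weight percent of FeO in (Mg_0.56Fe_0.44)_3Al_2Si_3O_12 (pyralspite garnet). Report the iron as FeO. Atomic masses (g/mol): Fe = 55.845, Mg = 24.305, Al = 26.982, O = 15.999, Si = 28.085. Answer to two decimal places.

21.32 wt%

Molar mass of (Mg_0.56Fe_0.44)_3Al_2Si_3O_12 = 1.68*24.305 + 1.32*55.845 + 2*26.982 + 3*28.085 + 12*15.999 = 444.755 g/mol.
Each formula unit contains 1.32 Fe, equivalent to 1.32/1 = 1.3200 mol FeO.
M(FeO) = 1×55.845 + 1×15.999 = 71.844 g/mol.
Mass of FeO per formula unit = 1.3200 × 71.844 = 94.834 g.
FeO wt% = 94.834 / 444.755 × 100 = 21.32%.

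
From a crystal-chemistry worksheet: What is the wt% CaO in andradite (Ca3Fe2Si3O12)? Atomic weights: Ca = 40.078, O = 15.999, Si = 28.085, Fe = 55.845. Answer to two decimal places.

M(Ca3Fe2Si3O12) = 508.167 g/mol; M(CaO) = 56.077 g/mol.
Moles CaO per formula unit = 3 Ca ÷ 1 = 3.0000.
CaO fraction = (3.0000 × 56.077) / 508.167 = 168.231/508.167 = 0.3311.

33.11 wt%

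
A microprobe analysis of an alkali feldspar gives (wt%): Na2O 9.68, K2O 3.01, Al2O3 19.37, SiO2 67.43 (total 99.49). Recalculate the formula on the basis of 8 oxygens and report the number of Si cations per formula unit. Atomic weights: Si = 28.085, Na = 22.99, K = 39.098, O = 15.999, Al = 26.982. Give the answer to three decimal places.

2.990 Si apfu

Na2O (M=61.979): mol = 0.15618; Na = 0.31236, O = 0.15618.
K2O (M=94.195): mol = 0.03195; K = 0.06390, O = 0.03195.
Al2O3 (M=101.961): mol = 0.18997; Al = 0.37994, O = 0.56991.
SiO2 (M=60.083): mol = 1.12228; Si = 1.12228, O = 2.24456.
ΣO = 3.00260; factor = 8/ΣO = 2.66436.
Si apfu = 1.12228 × 2.66436 = 2.990.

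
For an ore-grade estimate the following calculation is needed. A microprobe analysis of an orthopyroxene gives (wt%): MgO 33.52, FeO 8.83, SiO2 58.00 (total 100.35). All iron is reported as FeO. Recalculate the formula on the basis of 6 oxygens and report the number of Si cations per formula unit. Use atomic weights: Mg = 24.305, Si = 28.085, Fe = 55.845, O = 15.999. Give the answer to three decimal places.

2.007 Si apfu

MgO (M=40.304): mol = 0.83168; Mg = 0.83168, O = 0.83168.
FeO (M=71.844): mol = 0.12291; Fe = 0.12291, O = 0.12291.
SiO2 (M=60.083): mol = 0.96533; Si = 0.96533, O = 1.93066.
ΣO = 2.88525; factor = 6/ΣO = 2.07954.
Si apfu = 0.96533 × 2.07954 = 2.007.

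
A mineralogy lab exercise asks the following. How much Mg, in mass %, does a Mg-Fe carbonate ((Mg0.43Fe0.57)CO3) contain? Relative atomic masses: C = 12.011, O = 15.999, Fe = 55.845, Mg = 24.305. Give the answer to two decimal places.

10.22 mass %

M((Mg0.43Fe0.57)CO3) = 102.291 g/mol.
Mg contributes 0.43 × 24.305 = 10.451 g per mole.
10.451/102.291 = 0.1022 → 10.22%.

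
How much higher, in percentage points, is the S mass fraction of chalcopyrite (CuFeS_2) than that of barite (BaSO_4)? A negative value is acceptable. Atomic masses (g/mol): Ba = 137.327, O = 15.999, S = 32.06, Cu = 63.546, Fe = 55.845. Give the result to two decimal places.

21.20 percentage points

S in CuFeS_2: molar mass 183.511 g/mol; 2×32.06 = 64.120 g → 34.94 wt%.
S in BaSO_4: molar mass 233.383 g/mol; 1×32.06 = 32.060 g → 13.74 wt%.
Difference = 34.94 − 13.74 = 21.20 percentage points.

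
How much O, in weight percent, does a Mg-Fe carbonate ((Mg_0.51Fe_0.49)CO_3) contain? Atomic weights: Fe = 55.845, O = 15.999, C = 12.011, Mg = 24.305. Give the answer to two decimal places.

48.11 weight percent

Formula mass = 0.51×24.305 + 0.49×55.845 + 1×12.011 + 3×15.999 = 99.768 g/mol, of which 47.997 g is O.
So O makes up 47.997/99.768 = 0.4811 of the mass, i.e. 48.11%.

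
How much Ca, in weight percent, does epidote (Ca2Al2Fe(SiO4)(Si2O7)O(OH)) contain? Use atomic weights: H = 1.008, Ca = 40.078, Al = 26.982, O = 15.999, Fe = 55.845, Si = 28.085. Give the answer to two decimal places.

16.59 weight percent

Formula mass = 2·40.078 + 2·26.982 + 1·55.845 + 3·28.085 + 13·15.999 + 1·1.008 = 483.215 g/mol, of which 80.156 g is Ca.
So Ca makes up 80.156/483.215 = 0.1659 of the mass, i.e. 16.59%.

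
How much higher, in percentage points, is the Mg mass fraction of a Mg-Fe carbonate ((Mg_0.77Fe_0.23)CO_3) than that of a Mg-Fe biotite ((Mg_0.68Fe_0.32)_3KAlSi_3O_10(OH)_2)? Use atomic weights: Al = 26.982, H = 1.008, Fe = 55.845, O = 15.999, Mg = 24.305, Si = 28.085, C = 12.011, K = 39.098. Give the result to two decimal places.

M((Mg_0.77Fe_0.23)CO_3) = 91.567 g/mol, so wt% Mg = 18.715/91.567 × 100 = 20.44%.
M((Mg_0.68Fe_0.32)_3KAlSi_3O_10(OH)_2) = 447.532 g/mol, so wt% Mg = 49.582/447.532 × 100 = 11.08%.
20.44 − 11.08 = 9.36 pp.

9.36 percentage points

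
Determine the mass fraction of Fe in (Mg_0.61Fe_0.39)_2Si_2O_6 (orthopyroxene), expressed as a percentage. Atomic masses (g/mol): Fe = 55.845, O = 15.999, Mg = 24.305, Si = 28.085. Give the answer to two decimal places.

Molar mass of (Mg_0.61Fe_0.39)_2Si_2O_6: 1.22*24.305 + 0.78*55.845 + 2*28.085 + 6*15.999 = 225.375 g/mol.
Mass of Fe per formula unit: 0.78 × 55.845 = 43.559 g.
Weight fraction Fe = 43.559 / 225.375 = 0.1933.

19.33 mass %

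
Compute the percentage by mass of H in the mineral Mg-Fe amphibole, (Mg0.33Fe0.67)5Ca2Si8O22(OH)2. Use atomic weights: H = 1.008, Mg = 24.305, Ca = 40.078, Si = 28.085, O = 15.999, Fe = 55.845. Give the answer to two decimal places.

0.22 weight percent

M((Mg0.33Fe0.67)5Ca2Si8O22(OH)2) = 918.012 g/mol.
H contributes 2 × 1.008 = 2.016 g per mole.
2.016/918.012 = 0.0022 → 0.22%.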